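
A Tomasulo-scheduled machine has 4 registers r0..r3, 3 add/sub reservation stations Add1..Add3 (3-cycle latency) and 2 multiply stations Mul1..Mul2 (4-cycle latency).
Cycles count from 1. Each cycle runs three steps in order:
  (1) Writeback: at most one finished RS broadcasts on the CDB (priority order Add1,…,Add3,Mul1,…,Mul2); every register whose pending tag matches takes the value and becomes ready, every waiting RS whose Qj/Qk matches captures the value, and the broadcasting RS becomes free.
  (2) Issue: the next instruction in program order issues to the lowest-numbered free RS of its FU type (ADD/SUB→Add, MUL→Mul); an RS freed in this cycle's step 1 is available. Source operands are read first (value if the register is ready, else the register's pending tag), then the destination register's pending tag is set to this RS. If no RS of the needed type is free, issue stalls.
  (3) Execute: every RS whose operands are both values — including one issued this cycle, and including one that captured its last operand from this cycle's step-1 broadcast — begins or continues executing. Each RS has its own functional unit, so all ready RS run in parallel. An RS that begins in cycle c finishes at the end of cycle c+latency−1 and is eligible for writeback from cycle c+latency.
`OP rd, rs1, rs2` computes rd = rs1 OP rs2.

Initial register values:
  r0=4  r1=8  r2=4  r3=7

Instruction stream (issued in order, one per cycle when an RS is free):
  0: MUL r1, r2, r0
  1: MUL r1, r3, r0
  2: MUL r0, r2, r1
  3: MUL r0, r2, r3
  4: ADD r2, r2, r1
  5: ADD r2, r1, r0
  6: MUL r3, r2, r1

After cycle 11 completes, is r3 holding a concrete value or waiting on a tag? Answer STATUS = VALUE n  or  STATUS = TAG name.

STATUS = TAG Mul1

cycle 1: issue MUL r1<-Mul1 // r0:4,r1:Mul1,r2:4,r3:7
cycle 2: issue MUL r1<-Mul2 // r0:4,r1:Mul2,r2:4,r3:7
cycle 3: stall // r0:4,r1:Mul2,r2:4,r3:7
cycle 4: stall // r0:4,r1:Mul2,r2:4,r3:7
cycle 5: CDB Mul1=16; issue MUL r0<-Mul1 // r0:Mul1,r1:Mul2,r2:4,r3:7
cycle 6: CDB Mul2=28; issue MUL r0<-Mul2 // r0:Mul2,r1:28,r2:4,r3:7
cycle 7: issue ADD r2<-Add1 // r0:Mul2,r1:28,r2:Add1,r3:7
cycle 8: issue ADD r2<-Add2 // r0:Mul2,r1:28,r2:Add2,r3:7
cycle 9: stall // r0:Mul2,r1:28,r2:Add2,r3:7
cycle 10: CDB Add1=32; stall // r0:Mul2,r1:28,r2:Add2,r3:7
cycle 11: CDB Mul1=112; issue MUL r3<-Mul1 // r0:Mul2,r1:28,r2:Add2,r3:Mul1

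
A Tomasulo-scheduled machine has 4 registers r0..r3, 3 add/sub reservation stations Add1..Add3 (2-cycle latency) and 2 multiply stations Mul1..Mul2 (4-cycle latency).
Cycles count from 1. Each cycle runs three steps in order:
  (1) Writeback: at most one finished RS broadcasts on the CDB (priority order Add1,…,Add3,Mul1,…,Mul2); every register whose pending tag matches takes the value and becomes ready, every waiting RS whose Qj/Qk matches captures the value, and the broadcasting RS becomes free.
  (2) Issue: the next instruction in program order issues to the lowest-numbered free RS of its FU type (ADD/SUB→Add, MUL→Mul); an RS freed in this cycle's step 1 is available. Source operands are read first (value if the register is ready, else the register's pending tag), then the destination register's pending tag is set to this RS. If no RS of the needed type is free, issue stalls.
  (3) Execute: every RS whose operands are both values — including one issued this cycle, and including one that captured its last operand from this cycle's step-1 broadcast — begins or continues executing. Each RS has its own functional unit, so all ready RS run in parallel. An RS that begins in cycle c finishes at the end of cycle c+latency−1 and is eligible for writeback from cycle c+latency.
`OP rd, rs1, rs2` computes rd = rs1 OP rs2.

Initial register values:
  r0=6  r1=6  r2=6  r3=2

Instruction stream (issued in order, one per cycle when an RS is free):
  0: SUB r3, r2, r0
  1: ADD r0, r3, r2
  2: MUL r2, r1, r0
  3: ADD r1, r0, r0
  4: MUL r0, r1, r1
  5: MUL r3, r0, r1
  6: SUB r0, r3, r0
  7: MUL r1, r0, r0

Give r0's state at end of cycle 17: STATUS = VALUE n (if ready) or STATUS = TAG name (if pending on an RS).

  c1: issue SUB r3<-Add1  regs: r0:6,r1:6,r2:6,r3:Add1
  c2: issue ADD r0<-Add2  regs: r0:Add2,r1:6,r2:6,r3:Add1
  c3: CDB Add1=0; issue MUL r2<-Mul1  regs: r0:Add2,r1:6,r2:Mul1,r3:0
  c4: issue ADD r1<-Add1  regs: r0:Add2,r1:Add1,r2:Mul1,r3:0
  c5: CDB Add2=6; issue MUL r0<-Mul2  regs: r0:Mul2,r1:Add1,r2:Mul1,r3:0
  c6: stall  regs: r0:Mul2,r1:Add1,r2:Mul1,r3:0
  c7: CDB Add1=12; stall  regs: r0:Mul2,r1:12,r2:Mul1,r3:0
  c8: stall  regs: r0:Mul2,r1:12,r2:Mul1,r3:0
  c9: CDB Mul1=36; issue MUL r3<-Mul1  regs: r0:Mul2,r1:12,r2:36,r3:Mul1
  c10: issue SUB r0<-Add1  regs: r0:Add1,r1:12,r2:36,r3:Mul1
  c11: CDB Mul2=144; issue MUL r1<-Mul2  regs: r0:Add1,r1:Mul2,r2:36,r3:Mul1
  c12: -  regs: r0:Add1,r1:Mul2,r2:36,r3:Mul1
  c13: -  regs: r0:Add1,r1:Mul2,r2:36,r3:Mul1
  c14: -  regs: r0:Add1,r1:Mul2,r2:36,r3:Mul1
  c15: CDB Mul1=1728  regs: r0:Add1,r1:Mul2,r2:36,r3:1728
  c16: -  regs: r0:Add1,r1:Mul2,r2:36,r3:1728
  c17: CDB Add1=1584  regs: r0:1584,r1:Mul2,r2:36,r3:1728

STATUS = VALUE 1584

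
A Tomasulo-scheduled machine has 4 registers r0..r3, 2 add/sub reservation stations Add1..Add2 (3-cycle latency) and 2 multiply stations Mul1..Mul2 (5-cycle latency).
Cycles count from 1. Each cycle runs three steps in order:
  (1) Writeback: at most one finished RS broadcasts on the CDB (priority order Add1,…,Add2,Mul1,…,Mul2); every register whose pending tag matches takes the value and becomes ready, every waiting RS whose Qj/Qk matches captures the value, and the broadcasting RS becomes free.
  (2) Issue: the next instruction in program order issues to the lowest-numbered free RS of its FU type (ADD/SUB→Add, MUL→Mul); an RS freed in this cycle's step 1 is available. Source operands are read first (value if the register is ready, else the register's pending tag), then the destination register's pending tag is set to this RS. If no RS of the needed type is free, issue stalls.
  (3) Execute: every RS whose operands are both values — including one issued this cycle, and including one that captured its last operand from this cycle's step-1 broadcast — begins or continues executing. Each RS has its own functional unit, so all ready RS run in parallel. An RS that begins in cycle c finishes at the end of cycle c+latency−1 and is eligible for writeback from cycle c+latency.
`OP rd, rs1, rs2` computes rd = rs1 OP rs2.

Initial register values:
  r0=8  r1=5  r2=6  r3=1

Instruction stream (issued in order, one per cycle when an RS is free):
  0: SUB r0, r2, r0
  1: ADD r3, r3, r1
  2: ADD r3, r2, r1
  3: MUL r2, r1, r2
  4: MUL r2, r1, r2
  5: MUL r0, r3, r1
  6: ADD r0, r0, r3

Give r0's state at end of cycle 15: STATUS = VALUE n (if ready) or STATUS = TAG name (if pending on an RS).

STATUS = TAG Add1

cycle 1: issue SUB r0<-Add1 // r0:Add1,r1:5,r2:6,r3:1
cycle 2: issue ADD r3<-Add2 // r0:Add1,r1:5,r2:6,r3:Add2
cycle 3: stall // r0:Add1,r1:5,r2:6,r3:Add2
cycle 4: CDB Add1=-2; issue ADD r3<-Add1 // r0:-2,r1:5,r2:6,r3:Add1
cycle 5: CDB Add2=6; issue MUL r2<-Mul1 // r0:-2,r1:5,r2:Mul1,r3:Add1
cycle 6: issue MUL r2<-Mul2 // r0:-2,r1:5,r2:Mul2,r3:Add1
cycle 7: CDB Add1=11; stall // r0:-2,r1:5,r2:Mul2,r3:11
cycle 8: stall // r0:-2,r1:5,r2:Mul2,r3:11
cycle 9: stall // r0:-2,r1:5,r2:Mul2,r3:11
cycle 10: CDB Mul1=30; issue MUL r0<-Mul1 // r0:Mul1,r1:5,r2:Mul2,r3:11
cycle 11: issue ADD r0<-Add1 // r0:Add1,r1:5,r2:Mul2,r3:11
cycle 12: - // r0:Add1,r1:5,r2:Mul2,r3:11
cycle 13: - // r0:Add1,r1:5,r2:Mul2,r3:11
cycle 14: - // r0:Add1,r1:5,r2:Mul2,r3:11
cycle 15: CDB Mul1=55 // r0:Add1,r1:5,r2:Mul2,r3:11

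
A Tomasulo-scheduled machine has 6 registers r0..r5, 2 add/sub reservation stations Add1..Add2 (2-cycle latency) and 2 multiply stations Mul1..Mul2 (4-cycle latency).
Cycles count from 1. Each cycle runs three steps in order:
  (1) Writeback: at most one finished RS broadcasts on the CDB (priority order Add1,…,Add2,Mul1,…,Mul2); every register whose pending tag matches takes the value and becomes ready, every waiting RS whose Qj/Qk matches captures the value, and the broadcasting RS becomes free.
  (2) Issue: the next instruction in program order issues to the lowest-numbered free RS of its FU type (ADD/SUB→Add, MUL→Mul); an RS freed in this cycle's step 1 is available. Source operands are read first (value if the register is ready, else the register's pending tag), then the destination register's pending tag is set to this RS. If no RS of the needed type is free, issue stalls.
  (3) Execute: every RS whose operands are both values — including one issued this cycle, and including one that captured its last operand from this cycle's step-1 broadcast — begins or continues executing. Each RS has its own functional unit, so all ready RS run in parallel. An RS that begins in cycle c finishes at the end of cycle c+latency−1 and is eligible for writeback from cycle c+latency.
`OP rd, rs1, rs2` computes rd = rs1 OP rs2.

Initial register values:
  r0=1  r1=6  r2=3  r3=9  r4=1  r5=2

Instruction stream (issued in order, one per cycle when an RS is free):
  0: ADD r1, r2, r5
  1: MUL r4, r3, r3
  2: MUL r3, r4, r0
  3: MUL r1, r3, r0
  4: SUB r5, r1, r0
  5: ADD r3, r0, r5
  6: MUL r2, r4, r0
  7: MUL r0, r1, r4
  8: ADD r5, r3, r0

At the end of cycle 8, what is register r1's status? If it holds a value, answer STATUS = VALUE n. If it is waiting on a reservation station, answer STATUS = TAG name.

c1: issue ADD r1<-Add1 | r0:1,r1:Add1,r2:3,r3:9,r4:1,r5:2
c2: issue MUL r4<-Mul1 | r0:1,r1:Add1,r2:3,r3:9,r4:Mul1,r5:2
c3: CDB Add1=5; issue MUL r3<-Mul2 | r0:1,r1:5,r2:3,r3:Mul2,r4:Mul1,r5:2
c4: stall | r0:1,r1:5,r2:3,r3:Mul2,r4:Mul1,r5:2
c5: stall | r0:1,r1:5,r2:3,r3:Mul2,r4:Mul1,r5:2
c6: CDB Mul1=81; issue MUL r1<-Mul1 | r0:1,r1:Mul1,r2:3,r3:Mul2,r4:81,r5:2
c7: issue SUB r5<-Add1 | r0:1,r1:Mul1,r2:3,r3:Mul2,r4:81,r5:Add1
c8: issue ADD r3<-Add2 | r0:1,r1:Mul1,r2:3,r3:Add2,r4:81,r5:Add1

STATUS = TAG Mul1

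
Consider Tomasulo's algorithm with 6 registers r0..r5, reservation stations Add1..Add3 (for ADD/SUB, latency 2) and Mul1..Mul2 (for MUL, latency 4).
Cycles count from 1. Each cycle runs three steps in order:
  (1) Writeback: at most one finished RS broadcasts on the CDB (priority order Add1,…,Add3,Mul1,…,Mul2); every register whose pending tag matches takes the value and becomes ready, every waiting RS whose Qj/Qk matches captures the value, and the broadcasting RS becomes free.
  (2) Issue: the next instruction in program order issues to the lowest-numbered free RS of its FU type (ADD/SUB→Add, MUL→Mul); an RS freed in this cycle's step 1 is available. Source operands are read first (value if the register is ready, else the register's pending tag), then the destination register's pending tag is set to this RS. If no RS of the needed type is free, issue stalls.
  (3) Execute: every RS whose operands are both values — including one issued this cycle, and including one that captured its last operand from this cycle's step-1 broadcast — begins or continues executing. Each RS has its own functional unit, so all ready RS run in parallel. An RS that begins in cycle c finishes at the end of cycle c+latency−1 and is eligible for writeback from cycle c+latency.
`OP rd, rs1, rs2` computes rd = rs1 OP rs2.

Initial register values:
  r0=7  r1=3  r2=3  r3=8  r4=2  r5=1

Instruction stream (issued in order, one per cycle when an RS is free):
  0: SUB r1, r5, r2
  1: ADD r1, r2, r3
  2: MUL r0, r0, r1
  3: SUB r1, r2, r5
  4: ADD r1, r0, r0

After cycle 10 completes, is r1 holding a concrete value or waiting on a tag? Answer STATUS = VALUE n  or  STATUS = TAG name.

c1: issue SUB r1<-Add1 | r0:7,r1:Add1,r2:3,r3:8,r4:2,r5:1
c2: issue ADD r1<-Add2 | r0:7,r1:Add2,r2:3,r3:8,r4:2,r5:1
c3: CDB Add1=-2; issue MUL r0<-Mul1 | r0:Mul1,r1:Add2,r2:3,r3:8,r4:2,r5:1
c4: CDB Add2=11; issue SUB r1<-Add1 | r0:Mul1,r1:Add1,r2:3,r3:8,r4:2,r5:1
c5: issue ADD r1<-Add2 | r0:Mul1,r1:Add2,r2:3,r3:8,r4:2,r5:1
c6: CDB Add1=2 | r0:Mul1,r1:Add2,r2:3,r3:8,r4:2,r5:1
c7: - | r0:Mul1,r1:Add2,r2:3,r3:8,r4:2,r5:1
c8: CDB Mul1=77 | r0:77,r1:Add2,r2:3,r3:8,r4:2,r5:1
c9: - | r0:77,r1:Add2,r2:3,r3:8,r4:2,r5:1
c10: CDB Add2=154 | r0:77,r1:154,r2:3,r3:8,r4:2,r5:1

STATUS = VALUE 154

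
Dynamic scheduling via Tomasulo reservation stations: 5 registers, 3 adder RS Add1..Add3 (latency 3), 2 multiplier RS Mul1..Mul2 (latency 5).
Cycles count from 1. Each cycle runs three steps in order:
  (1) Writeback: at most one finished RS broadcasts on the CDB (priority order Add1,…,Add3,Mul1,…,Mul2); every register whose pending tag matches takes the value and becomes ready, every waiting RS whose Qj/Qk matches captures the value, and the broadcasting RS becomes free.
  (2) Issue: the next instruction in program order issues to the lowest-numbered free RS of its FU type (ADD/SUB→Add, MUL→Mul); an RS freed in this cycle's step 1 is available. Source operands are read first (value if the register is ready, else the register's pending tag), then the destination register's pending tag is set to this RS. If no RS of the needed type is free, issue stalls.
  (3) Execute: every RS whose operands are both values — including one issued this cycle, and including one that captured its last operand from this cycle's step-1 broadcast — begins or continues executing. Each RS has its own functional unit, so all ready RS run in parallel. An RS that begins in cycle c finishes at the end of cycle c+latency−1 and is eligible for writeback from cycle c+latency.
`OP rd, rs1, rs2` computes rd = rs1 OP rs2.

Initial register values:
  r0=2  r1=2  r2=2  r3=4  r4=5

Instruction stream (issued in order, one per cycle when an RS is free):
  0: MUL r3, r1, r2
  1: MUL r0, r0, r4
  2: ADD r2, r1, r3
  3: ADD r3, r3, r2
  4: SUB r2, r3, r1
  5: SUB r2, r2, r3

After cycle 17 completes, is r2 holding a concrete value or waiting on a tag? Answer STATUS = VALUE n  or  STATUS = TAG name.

STATUS = TAG Add1

c1: issue MUL r3<-Mul1 | r0:2,r1:2,r2:2,r3:Mul1,r4:5
c2: issue MUL r0<-Mul2 | r0:Mul2,r1:2,r2:2,r3:Mul1,r4:5
c3: issue ADD r2<-Add1 | r0:Mul2,r1:2,r2:Add1,r3:Mul1,r4:5
c4: issue ADD r3<-Add2 | r0:Mul2,r1:2,r2:Add1,r3:Add2,r4:5
c5: issue SUB r2<-Add3 | r0:Mul2,r1:2,r2:Add3,r3:Add2,r4:5
c6: CDB Mul1=4; stall | r0:Mul2,r1:2,r2:Add3,r3:Add2,r4:5
c7: CDB Mul2=10; stall | r0:10,r1:2,r2:Add3,r3:Add2,r4:5
c8: stall | r0:10,r1:2,r2:Add3,r3:Add2,r4:5
c9: CDB Add1=6; issue SUB r2<-Add1 | r0:10,r1:2,r2:Add1,r3:Add2,r4:5
c10: - | r0:10,r1:2,r2:Add1,r3:Add2,r4:5
c11: - | r0:10,r1:2,r2:Add1,r3:Add2,r4:5
c12: CDB Add2=10 | r0:10,r1:2,r2:Add1,r3:10,r4:5
c13: - | r0:10,r1:2,r2:Add1,r3:10,r4:5
c14: - | r0:10,r1:2,r2:Add1,r3:10,r4:5
c15: CDB Add3=8 | r0:10,r1:2,r2:Add1,r3:10,r4:5
c16: - | r0:10,r1:2,r2:Add1,r3:10,r4:5
c17: - | r0:10,r1:2,r2:Add1,r3:10,r4:5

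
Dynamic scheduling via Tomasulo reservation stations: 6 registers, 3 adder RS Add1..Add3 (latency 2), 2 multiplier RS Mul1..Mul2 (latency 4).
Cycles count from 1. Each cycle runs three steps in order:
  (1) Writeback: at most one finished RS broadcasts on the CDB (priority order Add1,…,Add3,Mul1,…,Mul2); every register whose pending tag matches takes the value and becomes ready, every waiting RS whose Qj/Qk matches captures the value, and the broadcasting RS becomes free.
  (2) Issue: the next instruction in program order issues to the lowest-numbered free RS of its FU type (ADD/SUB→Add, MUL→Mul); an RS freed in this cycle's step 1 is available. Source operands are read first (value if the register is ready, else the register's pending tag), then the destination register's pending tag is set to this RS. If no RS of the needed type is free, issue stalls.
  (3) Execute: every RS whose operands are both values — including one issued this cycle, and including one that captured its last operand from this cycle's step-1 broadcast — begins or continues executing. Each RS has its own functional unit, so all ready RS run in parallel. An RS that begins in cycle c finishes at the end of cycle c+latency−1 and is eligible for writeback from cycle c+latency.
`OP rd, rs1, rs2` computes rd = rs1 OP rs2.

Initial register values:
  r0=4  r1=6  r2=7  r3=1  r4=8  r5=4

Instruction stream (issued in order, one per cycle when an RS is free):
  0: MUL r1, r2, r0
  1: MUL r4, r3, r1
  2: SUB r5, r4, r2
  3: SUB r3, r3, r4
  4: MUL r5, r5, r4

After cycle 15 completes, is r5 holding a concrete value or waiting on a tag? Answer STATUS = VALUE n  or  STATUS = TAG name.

STATUS = VALUE 588

c1: issue MUL r1<-Mul1 | r0:4,r1:Mul1,r2:7,r3:1,r4:8,r5:4
c2: issue MUL r4<-Mul2 | r0:4,r1:Mul1,r2:7,r3:1,r4:Mul2,r5:4
c3: issue SUB r5<-Add1 | r0:4,r1:Mul1,r2:7,r3:1,r4:Mul2,r5:Add1
c4: issue SUB r3<-Add2 | r0:4,r1:Mul1,r2:7,r3:Add2,r4:Mul2,r5:Add1
c5: CDB Mul1=28; issue MUL r5<-Mul1 | r0:4,r1:28,r2:7,r3:Add2,r4:Mul2,r5:Mul1
c6: - | r0:4,r1:28,r2:7,r3:Add2,r4:Mul2,r5:Mul1
c7: - | r0:4,r1:28,r2:7,r3:Add2,r4:Mul2,r5:Mul1
c8: - | r0:4,r1:28,r2:7,r3:Add2,r4:Mul2,r5:Mul1
c9: CDB Mul2=28 | r0:4,r1:28,r2:7,r3:Add2,r4:28,r5:Mul1
c10: - | r0:4,r1:28,r2:7,r3:Add2,r4:28,r5:Mul1
c11: CDB Add1=21 | r0:4,r1:28,r2:7,r3:Add2,r4:28,r5:Mul1
c12: CDB Add2=-27 | r0:4,r1:28,r2:7,r3:-27,r4:28,r5:Mul1
c13: - | r0:4,r1:28,r2:7,r3:-27,r4:28,r5:Mul1
c14: - | r0:4,r1:28,r2:7,r3:-27,r4:28,r5:Mul1
c15: CDB Mul1=588 | r0:4,r1:28,r2:7,r3:-27,r4:28,r5:588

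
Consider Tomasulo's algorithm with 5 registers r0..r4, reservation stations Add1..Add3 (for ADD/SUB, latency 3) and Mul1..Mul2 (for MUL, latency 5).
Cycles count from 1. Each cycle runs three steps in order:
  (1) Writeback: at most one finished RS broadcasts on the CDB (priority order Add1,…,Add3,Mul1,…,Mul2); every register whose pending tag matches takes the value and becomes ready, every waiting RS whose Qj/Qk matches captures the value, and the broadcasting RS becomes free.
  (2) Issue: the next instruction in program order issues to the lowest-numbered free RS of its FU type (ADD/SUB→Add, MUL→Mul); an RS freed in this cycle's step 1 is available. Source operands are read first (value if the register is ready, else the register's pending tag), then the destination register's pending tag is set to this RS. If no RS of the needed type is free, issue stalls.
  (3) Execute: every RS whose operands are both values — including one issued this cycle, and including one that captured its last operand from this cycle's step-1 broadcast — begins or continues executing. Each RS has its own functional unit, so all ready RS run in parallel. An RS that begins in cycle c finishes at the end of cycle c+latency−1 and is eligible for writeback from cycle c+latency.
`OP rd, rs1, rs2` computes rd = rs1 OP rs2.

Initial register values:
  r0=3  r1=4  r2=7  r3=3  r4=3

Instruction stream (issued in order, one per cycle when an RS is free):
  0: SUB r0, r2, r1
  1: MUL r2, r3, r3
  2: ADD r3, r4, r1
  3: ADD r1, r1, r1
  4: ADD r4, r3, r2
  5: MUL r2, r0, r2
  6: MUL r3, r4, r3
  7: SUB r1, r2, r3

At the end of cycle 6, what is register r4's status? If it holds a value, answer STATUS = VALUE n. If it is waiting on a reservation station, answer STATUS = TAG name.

STATUS = TAG Add3

  c1: issue SUB r0<-Add1  regs: r0:Add1,r1:4,r2:7,r3:3,r4:3
  c2: issue MUL r2<-Mul1  regs: r0:Add1,r1:4,r2:Mul1,r3:3,r4:3
  c3: issue ADD r3<-Add2  regs: r0:Add1,r1:4,r2:Mul1,r3:Add2,r4:3
  c4: CDB Add1=3; issue ADD r1<-Add1  regs: r0:3,r1:Add1,r2:Mul1,r3:Add2,r4:3
  c5: issue ADD r4<-Add3  regs: r0:3,r1:Add1,r2:Mul1,r3:Add2,r4:Add3
  c6: CDB Add2=7; issue MUL r2<-Mul2  regs: r0:3,r1:Add1,r2:Mul2,r3:7,r4:Add3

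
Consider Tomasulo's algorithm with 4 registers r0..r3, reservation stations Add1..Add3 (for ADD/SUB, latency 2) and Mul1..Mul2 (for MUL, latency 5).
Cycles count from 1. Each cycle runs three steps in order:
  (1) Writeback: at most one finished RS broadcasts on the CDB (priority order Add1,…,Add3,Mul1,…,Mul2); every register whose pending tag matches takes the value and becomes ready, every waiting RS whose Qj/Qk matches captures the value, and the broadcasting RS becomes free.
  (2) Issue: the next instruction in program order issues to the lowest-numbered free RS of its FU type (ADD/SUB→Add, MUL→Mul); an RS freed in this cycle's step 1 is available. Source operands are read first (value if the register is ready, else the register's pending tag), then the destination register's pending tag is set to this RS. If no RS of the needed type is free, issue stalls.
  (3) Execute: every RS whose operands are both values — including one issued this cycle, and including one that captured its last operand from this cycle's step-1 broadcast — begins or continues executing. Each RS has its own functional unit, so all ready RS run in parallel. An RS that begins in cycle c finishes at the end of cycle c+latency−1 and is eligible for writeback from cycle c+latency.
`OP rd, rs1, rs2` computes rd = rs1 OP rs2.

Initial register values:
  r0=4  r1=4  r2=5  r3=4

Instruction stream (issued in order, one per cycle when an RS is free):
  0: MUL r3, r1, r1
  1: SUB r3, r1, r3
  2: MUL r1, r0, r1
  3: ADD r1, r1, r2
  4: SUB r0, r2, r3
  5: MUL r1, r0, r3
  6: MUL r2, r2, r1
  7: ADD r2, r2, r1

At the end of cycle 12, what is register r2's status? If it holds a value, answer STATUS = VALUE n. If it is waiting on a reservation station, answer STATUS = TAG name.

STATUS = TAG Add1

cycle 1: issue MUL r3<-Mul1 // r0:4,r1:4,r2:5,r3:Mul1
cycle 2: issue SUB r3<-Add1 // r0:4,r1:4,r2:5,r3:Add1
cycle 3: issue MUL r1<-Mul2 // r0:4,r1:Mul2,r2:5,r3:Add1
cycle 4: issue ADD r1<-Add2 // r0:4,r1:Add2,r2:5,r3:Add1
cycle 5: issue SUB r0<-Add3 // r0:Add3,r1:Add2,r2:5,r3:Add1
cycle 6: CDB Mul1=16; issue MUL r1<-Mul1 // r0:Add3,r1:Mul1,r2:5,r3:Add1
cycle 7: stall // r0:Add3,r1:Mul1,r2:5,r3:Add1
cycle 8: CDB Add1=-12; stall // r0:Add3,r1:Mul1,r2:5,r3:-12
cycle 9: CDB Mul2=16; issue MUL r2<-Mul2 // r0:Add3,r1:Mul1,r2:Mul2,r3:-12
cycle 10: CDB Add3=17; issue ADD r2<-Add1 // r0:17,r1:Mul1,r2:Add1,r3:-12
cycle 11: CDB Add2=21 // r0:17,r1:Mul1,r2:Add1,r3:-12
cycle 12: - // r0:17,r1:Mul1,r2:Add1,r3:-12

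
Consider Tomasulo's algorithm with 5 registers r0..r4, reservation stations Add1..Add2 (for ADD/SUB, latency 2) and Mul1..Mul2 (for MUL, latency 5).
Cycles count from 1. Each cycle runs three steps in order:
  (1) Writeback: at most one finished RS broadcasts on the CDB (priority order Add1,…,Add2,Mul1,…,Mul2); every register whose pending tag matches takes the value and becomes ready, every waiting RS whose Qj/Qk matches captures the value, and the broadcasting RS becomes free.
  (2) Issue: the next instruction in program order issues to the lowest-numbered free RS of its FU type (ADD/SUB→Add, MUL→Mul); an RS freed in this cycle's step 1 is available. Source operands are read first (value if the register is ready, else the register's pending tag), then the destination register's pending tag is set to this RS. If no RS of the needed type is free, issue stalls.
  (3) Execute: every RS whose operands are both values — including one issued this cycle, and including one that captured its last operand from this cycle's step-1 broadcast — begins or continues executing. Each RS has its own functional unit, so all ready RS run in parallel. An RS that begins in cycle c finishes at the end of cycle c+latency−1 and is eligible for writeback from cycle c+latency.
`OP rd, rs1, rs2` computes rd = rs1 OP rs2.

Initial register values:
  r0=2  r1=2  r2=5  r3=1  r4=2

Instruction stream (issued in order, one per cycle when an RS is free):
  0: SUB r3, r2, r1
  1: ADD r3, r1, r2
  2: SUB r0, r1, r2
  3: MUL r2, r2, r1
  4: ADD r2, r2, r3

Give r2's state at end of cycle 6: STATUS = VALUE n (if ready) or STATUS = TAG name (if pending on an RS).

STATUS = TAG Add1

cycle 1: issue SUB r3<-Add1 // r0:2,r1:2,r2:5,r3:Add1,r4:2
cycle 2: issue ADD r3<-Add2 // r0:2,r1:2,r2:5,r3:Add2,r4:2
cycle 3: CDB Add1=3; issue SUB r0<-Add1 // r0:Add1,r1:2,r2:5,r3:Add2,r4:2
cycle 4: CDB Add2=7; issue MUL r2<-Mul1 // r0:Add1,r1:2,r2:Mul1,r3:7,r4:2
cycle 5: CDB Add1=-3; issue ADD r2<-Add1 // r0:-3,r1:2,r2:Add1,r3:7,r4:2
cycle 6: - // r0:-3,r1:2,r2:Add1,r3:7,r4:2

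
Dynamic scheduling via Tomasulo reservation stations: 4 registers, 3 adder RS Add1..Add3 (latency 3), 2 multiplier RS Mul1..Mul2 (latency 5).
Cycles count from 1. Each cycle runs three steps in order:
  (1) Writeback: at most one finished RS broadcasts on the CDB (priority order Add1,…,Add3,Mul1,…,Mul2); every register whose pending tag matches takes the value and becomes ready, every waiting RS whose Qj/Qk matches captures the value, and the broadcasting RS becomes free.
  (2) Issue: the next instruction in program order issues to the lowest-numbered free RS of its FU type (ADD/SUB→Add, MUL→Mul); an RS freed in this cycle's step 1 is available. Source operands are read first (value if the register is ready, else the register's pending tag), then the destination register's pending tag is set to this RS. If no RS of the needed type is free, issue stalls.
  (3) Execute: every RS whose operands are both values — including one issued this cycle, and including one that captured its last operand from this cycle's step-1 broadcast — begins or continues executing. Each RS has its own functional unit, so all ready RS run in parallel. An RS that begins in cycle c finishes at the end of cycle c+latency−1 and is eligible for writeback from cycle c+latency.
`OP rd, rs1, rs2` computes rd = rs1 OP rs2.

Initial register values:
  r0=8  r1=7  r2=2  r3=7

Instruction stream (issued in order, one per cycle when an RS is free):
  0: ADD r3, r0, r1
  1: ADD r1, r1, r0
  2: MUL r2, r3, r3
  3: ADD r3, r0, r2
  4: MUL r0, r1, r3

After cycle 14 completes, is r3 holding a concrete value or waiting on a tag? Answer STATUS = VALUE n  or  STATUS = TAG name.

cycle 1: issue ADD r3<-Add1 // r0:8,r1:7,r2:2,r3:Add1
cycle 2: issue ADD r1<-Add2 // r0:8,r1:Add2,r2:2,r3:Add1
cycle 3: issue MUL r2<-Mul1 // r0:8,r1:Add2,r2:Mul1,r3:Add1
cycle 4: CDB Add1=15; issue ADD r3<-Add1 // r0:8,r1:Add2,r2:Mul1,r3:Add1
cycle 5: CDB Add2=15; issue MUL r0<-Mul2 // r0:Mul2,r1:15,r2:Mul1,r3:Add1
cycle 6: - // r0:Mul2,r1:15,r2:Mul1,r3:Add1
cycle 7: - // r0:Mul2,r1:15,r2:Mul1,r3:Add1
cycle 8: - // r0:Mul2,r1:15,r2:Mul1,r3:Add1
cycle 9: CDB Mul1=225 // r0:Mul2,r1:15,r2:225,r3:Add1
cycle 10: - // r0:Mul2,r1:15,r2:225,r3:Add1
cycle 11: - // r0:Mul2,r1:15,r2:225,r3:Add1
cycle 12: CDB Add1=233 // r0:Mul2,r1:15,r2:225,r3:233
cycle 13: - // r0:Mul2,r1:15,r2:225,r3:233
cycle 14: - // r0:Mul2,r1:15,r2:225,r3:233

STATUS = VALUE 233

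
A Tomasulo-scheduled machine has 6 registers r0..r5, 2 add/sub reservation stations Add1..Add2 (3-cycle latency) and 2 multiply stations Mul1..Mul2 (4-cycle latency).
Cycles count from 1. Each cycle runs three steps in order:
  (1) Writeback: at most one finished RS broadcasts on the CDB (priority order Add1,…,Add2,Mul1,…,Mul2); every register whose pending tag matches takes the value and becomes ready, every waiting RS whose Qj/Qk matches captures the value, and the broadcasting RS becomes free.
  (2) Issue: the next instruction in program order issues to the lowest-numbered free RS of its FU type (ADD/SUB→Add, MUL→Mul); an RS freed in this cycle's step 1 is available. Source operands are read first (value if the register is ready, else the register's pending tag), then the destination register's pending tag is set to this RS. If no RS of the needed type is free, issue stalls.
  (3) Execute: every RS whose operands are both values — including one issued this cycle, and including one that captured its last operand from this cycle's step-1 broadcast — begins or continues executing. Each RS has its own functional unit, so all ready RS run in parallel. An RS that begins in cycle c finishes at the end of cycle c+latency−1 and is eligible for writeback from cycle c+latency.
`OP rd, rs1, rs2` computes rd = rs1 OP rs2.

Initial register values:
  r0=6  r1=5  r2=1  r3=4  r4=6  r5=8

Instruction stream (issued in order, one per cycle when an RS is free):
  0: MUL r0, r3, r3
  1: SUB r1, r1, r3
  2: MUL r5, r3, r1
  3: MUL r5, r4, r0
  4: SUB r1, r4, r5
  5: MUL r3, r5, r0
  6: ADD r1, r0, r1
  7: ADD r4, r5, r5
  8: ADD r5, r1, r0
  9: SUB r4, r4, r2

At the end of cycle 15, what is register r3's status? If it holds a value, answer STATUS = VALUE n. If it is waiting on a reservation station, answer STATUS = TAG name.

STATUS = VALUE 1536

c1: issue MUL r0<-Mul1 | r0:Mul1,r1:5,r2:1,r3:4,r4:6,r5:8
c2: issue SUB r1<-Add1 | r0:Mul1,r1:Add1,r2:1,r3:4,r4:6,r5:8
c3: issue MUL r5<-Mul2 | r0:Mul1,r1:Add1,r2:1,r3:4,r4:6,r5:Mul2
c4: stall | r0:Mul1,r1:Add1,r2:1,r3:4,r4:6,r5:Mul2
c5: CDB Add1=1; stall | r0:Mul1,r1:1,r2:1,r3:4,r4:6,r5:Mul2
c6: CDB Mul1=16; issue MUL r5<-Mul1 | r0:16,r1:1,r2:1,r3:4,r4:6,r5:Mul1
c7: issue SUB r1<-Add1 | r0:16,r1:Add1,r2:1,r3:4,r4:6,r5:Mul1
c8: stall | r0:16,r1:Add1,r2:1,r3:4,r4:6,r5:Mul1
c9: CDB Mul2=4; issue MUL r3<-Mul2 | r0:16,r1:Add1,r2:1,r3:Mul2,r4:6,r5:Mul1
c10: CDB Mul1=96; issue ADD r1<-Add2 | r0:16,r1:Add2,r2:1,r3:Mul2,r4:6,r5:96
c11: stall | r0:16,r1:Add2,r2:1,r3:Mul2,r4:6,r5:96
c12: stall | r0:16,r1:Add2,r2:1,r3:Mul2,r4:6,r5:96
c13: CDB Add1=-90; issue ADD r4<-Add1 | r0:16,r1:Add2,r2:1,r3:Mul2,r4:Add1,r5:96
c14: CDB Mul2=1536; stall | r0:16,r1:Add2,r2:1,r3:1536,r4:Add1,r5:96
c15: stall | r0:16,r1:Add2,r2:1,r3:1536,r4:Add1,r5:96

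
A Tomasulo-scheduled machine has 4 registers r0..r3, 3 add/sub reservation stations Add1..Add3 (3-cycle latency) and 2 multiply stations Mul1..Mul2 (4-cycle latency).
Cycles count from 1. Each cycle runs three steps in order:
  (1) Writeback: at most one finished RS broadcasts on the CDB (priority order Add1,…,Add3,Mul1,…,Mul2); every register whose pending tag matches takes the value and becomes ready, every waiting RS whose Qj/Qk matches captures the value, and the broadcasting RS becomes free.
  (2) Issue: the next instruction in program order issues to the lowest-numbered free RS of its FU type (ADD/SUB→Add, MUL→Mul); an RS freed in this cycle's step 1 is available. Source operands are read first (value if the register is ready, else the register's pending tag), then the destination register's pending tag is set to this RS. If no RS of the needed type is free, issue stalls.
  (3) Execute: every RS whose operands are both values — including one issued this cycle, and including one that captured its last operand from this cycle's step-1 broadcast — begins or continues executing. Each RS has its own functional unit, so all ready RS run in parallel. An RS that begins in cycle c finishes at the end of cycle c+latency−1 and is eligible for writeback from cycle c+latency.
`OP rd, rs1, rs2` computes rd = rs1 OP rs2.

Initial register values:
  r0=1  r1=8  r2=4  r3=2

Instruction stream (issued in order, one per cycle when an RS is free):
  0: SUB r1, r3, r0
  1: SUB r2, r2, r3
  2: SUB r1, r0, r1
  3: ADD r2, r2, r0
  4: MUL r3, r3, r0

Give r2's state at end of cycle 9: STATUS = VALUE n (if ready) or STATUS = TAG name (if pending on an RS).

STATUS = VALUE 3

cycle 1: issue SUB r1<-Add1 // r0:1,r1:Add1,r2:4,r3:2
cycle 2: issue SUB r2<-Add2 // r0:1,r1:Add1,r2:Add2,r3:2
cycle 3: issue SUB r1<-Add3 // r0:1,r1:Add3,r2:Add2,r3:2
cycle 4: CDB Add1=1; issue ADD r2<-Add1 // r0:1,r1:Add3,r2:Add1,r3:2
cycle 5: CDB Add2=2; issue MUL r3<-Mul1 // r0:1,r1:Add3,r2:Add1,r3:Mul1
cycle 6: - // r0:1,r1:Add3,r2:Add1,r3:Mul1
cycle 7: CDB Add3=0 // r0:1,r1:0,r2:Add1,r3:Mul1
cycle 8: CDB Add1=3 // r0:1,r1:0,r2:3,r3:Mul1
cycle 9: CDB Mul1=2 // r0:1,r1:0,r2:3,r3:2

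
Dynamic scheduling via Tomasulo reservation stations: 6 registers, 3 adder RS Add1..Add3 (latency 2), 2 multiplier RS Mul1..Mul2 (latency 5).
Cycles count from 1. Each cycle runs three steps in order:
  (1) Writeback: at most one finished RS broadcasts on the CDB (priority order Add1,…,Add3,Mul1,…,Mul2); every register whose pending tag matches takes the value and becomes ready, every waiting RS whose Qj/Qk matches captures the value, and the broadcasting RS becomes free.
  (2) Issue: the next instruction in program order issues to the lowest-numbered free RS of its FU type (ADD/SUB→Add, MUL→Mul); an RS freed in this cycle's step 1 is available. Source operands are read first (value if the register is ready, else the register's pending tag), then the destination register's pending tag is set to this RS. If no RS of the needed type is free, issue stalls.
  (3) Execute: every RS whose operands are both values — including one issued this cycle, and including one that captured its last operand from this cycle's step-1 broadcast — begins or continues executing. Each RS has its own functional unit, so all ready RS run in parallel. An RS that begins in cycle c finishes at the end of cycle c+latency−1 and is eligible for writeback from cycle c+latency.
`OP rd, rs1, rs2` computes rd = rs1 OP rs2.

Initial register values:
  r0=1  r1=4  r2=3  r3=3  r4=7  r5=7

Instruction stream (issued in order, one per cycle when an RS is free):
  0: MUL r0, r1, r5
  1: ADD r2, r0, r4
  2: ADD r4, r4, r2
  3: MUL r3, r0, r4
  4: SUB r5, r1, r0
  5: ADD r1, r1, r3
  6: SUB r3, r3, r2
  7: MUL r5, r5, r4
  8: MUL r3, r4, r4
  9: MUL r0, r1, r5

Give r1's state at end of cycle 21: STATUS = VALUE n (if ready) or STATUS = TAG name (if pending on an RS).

STATUS = VALUE 1180

  c1: issue MUL r0<-Mul1  regs: r0:Mul1,r1:4,r2:3,r3:3,r4:7,r5:7
  c2: issue ADD r2<-Add1  regs: r0:Mul1,r1:4,r2:Add1,r3:3,r4:7,r5:7
  c3: issue ADD r4<-Add2  regs: r0:Mul1,r1:4,r2:Add1,r3:3,r4:Add2,r5:7
  c4: issue MUL r3<-Mul2  regs: r0:Mul1,r1:4,r2:Add1,r3:Mul2,r4:Add2,r5:7
  c5: issue SUB r5<-Add3  regs: r0:Mul1,r1:4,r2:Add1,r3:Mul2,r4:Add2,r5:Add3
  c6: CDB Mul1=28; stall  regs: r0:28,r1:4,r2:Add1,r3:Mul2,r4:Add2,r5:Add3
  c7: stall  regs: r0:28,r1:4,r2:Add1,r3:Mul2,r4:Add2,r5:Add3
  c8: CDB Add1=35; issue ADD r1<-Add1  regs: r0:28,r1:Add1,r2:35,r3:Mul2,r4:Add2,r5:Add3
  c9: CDB Add3=-24; issue SUB r3<-Add3  regs: r0:28,r1:Add1,r2:35,r3:Add3,r4:Add2,r5:-24
  c10: CDB Add2=42; issue MUL r5<-Mul1  regs: r0:28,r1:Add1,r2:35,r3:Add3,r4:42,r5:Mul1
  c11: stall  regs: r0:28,r1:Add1,r2:35,r3:Add3,r4:42,r5:Mul1
  c12: stall  regs: r0:28,r1:Add1,r2:35,r3:Add3,r4:42,r5:Mul1
  c13: stall  regs: r0:28,r1:Add1,r2:35,r3:Add3,r4:42,r5:Mul1
  c14: stall  regs: r0:28,r1:Add1,r2:35,r3:Add3,r4:42,r5:Mul1
  c15: CDB Mul1=-1008; issue MUL r3<-Mul1  regs: r0:28,r1:Add1,r2:35,r3:Mul1,r4:42,r5:-1008
  c16: CDB Mul2=1176; issue MUL r0<-Mul2  regs: r0:Mul2,r1:Add1,r2:35,r3:Mul1,r4:42,r5:-1008
  c17: -  regs: r0:Mul2,r1:Add1,r2:35,r3:Mul1,r4:42,r5:-1008
  c18: CDB Add1=1180  regs: r0:Mul2,r1:1180,r2:35,r3:Mul1,r4:42,r5:-1008
  c19: CDB Add3=1141  regs: r0:Mul2,r1:1180,r2:35,r3:Mul1,r4:42,r5:-1008
  c20: CDB Mul1=1764  regs: r0:Mul2,r1:1180,r2:35,r3:1764,r4:42,r5:-1008
  c21: -  regs: r0:Mul2,r1:1180,r2:35,r3:1764,r4:42,r5:-1008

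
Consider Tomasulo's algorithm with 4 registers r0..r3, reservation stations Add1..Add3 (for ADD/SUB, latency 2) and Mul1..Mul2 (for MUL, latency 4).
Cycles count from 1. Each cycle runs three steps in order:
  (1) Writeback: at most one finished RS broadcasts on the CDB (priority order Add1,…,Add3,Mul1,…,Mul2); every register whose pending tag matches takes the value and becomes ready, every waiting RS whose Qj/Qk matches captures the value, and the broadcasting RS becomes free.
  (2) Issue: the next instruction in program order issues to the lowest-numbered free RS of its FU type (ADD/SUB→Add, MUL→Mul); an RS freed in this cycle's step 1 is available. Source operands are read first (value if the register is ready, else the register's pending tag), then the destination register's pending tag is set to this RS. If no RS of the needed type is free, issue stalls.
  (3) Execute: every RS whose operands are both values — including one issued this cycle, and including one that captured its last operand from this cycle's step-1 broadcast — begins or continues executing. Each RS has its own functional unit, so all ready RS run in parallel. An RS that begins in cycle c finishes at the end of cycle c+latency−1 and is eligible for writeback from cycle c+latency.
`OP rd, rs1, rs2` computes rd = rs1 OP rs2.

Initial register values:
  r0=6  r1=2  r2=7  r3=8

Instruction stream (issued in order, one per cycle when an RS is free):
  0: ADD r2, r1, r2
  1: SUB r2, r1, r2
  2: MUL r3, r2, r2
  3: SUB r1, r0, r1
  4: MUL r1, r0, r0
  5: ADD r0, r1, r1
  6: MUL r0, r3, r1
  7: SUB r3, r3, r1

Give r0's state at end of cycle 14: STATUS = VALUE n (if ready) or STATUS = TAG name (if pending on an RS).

cycle 1: issue ADD r2<-Add1 // r0:6,r1:2,r2:Add1,r3:8
cycle 2: issue SUB r2<-Add2 // r0:6,r1:2,r2:Add2,r3:8
cycle 3: CDB Add1=9; issue MUL r3<-Mul1 // r0:6,r1:2,r2:Add2,r3:Mul1
cycle 4: issue SUB r1<-Add1 // r0:6,r1:Add1,r2:Add2,r3:Mul1
cycle 5: CDB Add2=-7; issue MUL r1<-Mul2 // r0:6,r1:Mul2,r2:-7,r3:Mul1
cycle 6: CDB Add1=4; issue ADD r0<-Add1 // r0:Add1,r1:Mul2,r2:-7,r3:Mul1
cycle 7: stall // r0:Add1,r1:Mul2,r2:-7,r3:Mul1
cycle 8: stall // r0:Add1,r1:Mul2,r2:-7,r3:Mul1
cycle 9: CDB Mul1=49; issue MUL r0<-Mul1 // r0:Mul1,r1:Mul2,r2:-7,r3:49
cycle 10: CDB Mul2=36; issue SUB r3<-Add2 // r0:Mul1,r1:36,r2:-7,r3:Add2
cycle 11: - // r0:Mul1,r1:36,r2:-7,r3:Add2
cycle 12: CDB Add1=72 // r0:Mul1,r1:36,r2:-7,r3:Add2
cycle 13: CDB Add2=13 // r0:Mul1,r1:36,r2:-7,r3:13
cycle 14: CDB Mul1=1764 // r0:1764,r1:36,r2:-7,r3:13

STATUS = VALUE 1764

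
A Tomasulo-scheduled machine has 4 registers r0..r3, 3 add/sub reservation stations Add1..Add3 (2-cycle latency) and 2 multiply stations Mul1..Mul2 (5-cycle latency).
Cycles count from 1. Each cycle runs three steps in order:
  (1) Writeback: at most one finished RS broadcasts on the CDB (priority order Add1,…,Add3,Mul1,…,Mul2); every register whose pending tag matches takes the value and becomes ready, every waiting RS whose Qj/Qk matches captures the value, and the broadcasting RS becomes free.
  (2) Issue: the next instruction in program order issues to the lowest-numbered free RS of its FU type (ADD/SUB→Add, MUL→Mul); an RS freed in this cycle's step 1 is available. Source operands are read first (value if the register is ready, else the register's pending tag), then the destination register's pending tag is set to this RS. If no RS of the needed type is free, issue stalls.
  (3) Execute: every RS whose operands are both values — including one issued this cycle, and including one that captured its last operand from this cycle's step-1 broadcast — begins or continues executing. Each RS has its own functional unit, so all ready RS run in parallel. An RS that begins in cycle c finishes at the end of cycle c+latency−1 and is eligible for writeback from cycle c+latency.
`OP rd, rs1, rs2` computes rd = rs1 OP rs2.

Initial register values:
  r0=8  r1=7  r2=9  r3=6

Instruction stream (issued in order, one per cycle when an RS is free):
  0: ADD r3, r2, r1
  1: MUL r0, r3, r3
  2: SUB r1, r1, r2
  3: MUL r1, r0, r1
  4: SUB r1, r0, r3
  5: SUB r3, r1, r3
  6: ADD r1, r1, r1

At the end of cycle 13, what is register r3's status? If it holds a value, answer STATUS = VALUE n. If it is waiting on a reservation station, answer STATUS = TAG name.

STATUS = VALUE 224

  c1: issue ADD r3<-Add1  regs: r0:8,r1:7,r2:9,r3:Add1
  c2: issue MUL r0<-Mul1  regs: r0:Mul1,r1:7,r2:9,r3:Add1
  c3: CDB Add1=16; issue SUB r1<-Add1  regs: r0:Mul1,r1:Add1,r2:9,r3:16
  c4: issue MUL r1<-Mul2  regs: r0:Mul1,r1:Mul2,r2:9,r3:16
  c5: CDB Add1=-2; issue SUB r1<-Add1  regs: r0:Mul1,r1:Add1,r2:9,r3:16
  c6: issue SUB r3<-Add2  regs: r0:Mul1,r1:Add1,r2:9,r3:Add2
  c7: issue ADD r1<-Add3  regs: r0:Mul1,r1:Add3,r2:9,r3:Add2
  c8: CDB Mul1=256  regs: r0:256,r1:Add3,r2:9,r3:Add2
  c9: -  regs: r0:256,r1:Add3,r2:9,r3:Add2
  c10: CDB Add1=240  regs: r0:256,r1:Add3,r2:9,r3:Add2
  c11: -  regs: r0:256,r1:Add3,r2:9,r3:Add2
  c12: CDB Add2=224  regs: r0:256,r1:Add3,r2:9,r3:224
  c13: CDB Add3=480  regs: r0:256,r1:480,r2:9,r3:224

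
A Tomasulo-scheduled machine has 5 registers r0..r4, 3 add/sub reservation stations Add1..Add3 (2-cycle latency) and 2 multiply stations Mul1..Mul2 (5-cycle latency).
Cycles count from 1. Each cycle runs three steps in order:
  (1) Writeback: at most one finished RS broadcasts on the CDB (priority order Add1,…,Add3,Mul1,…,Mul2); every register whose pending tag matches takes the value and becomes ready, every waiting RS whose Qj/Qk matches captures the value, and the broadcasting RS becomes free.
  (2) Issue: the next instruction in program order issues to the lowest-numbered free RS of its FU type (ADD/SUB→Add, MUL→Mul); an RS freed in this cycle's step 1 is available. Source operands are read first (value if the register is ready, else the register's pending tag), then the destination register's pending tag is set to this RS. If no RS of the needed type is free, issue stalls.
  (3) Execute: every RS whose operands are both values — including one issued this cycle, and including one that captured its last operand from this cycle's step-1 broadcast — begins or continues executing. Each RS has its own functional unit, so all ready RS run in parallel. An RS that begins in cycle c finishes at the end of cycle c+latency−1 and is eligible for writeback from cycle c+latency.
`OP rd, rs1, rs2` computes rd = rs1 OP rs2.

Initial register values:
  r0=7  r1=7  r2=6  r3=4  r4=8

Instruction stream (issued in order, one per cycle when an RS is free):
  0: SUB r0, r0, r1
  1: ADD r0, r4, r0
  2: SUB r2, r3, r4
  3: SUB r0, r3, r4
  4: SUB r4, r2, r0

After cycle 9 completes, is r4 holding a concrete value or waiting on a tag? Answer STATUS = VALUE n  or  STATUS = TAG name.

cycle 1: issue SUB r0<-Add1 // r0:Add1,r1:7,r2:6,r3:4,r4:8
cycle 2: issue ADD r0<-Add2 // r0:Add2,r1:7,r2:6,r3:4,r4:8
cycle 3: CDB Add1=0; issue SUB r2<-Add1 // r0:Add2,r1:7,r2:Add1,r3:4,r4:8
cycle 4: issue SUB r0<-Add3 // r0:Add3,r1:7,r2:Add1,r3:4,r4:8
cycle 5: CDB Add1=-4; issue SUB r4<-Add1 // r0:Add3,r1:7,r2:-4,r3:4,r4:Add1
cycle 6: CDB Add2=8 // r0:Add3,r1:7,r2:-4,r3:4,r4:Add1
cycle 7: CDB Add3=-4 // r0:-4,r1:7,r2:-4,r3:4,r4:Add1
cycle 8: - // r0:-4,r1:7,r2:-4,r3:4,r4:Add1
cycle 9: CDB Add1=0 // r0:-4,r1:7,r2:-4,r3:4,r4:0

STATUS = VALUE 0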